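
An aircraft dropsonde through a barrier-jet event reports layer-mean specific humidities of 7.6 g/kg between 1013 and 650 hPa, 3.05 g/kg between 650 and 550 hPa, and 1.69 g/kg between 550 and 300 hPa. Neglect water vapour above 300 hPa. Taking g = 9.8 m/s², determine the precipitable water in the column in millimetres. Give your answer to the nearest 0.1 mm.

Precipitable water is the column-integrated vapour mass per unit area: PW = (1/g) Σ q̄ Δp, with q in kg/kg and Δp in Pa (1 kg/m² of water = 1 mm).
Layer 1013–650 hPa: Δp = 363 hPa = 36300 Pa, q̄ = 0.0076 kg/kg → 0.0076 × 36300 / 9.8 = 28.15 mm
Layer 650–550 hPa: Δp = 100 hPa = 10000 Pa, q̄ = 0.00305 kg/kg → 0.00305 × 10000 / 9.8 = 3.11 mm
Layer 550–300 hPa: Δp = 250 hPa = 25000 Pa, q̄ = 0.00169 kg/kg → 0.00169 × 25000 / 9.8 = 4.31 mm
PW = 28.15 + 3.11 + 4.31 = 35.57 ≈ 35.6 mm.

PW ≈ 35.6 mm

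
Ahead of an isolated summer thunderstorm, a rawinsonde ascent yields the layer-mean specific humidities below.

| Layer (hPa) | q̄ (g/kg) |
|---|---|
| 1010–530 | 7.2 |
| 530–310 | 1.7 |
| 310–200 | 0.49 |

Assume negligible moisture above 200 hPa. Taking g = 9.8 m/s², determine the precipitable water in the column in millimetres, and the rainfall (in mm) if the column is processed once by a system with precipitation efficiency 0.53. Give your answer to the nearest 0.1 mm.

Precipitable water is the column-integrated vapour mass per unit area: PW = (1/g) Σ q̄ Δp, with q in kg/kg and Δp in Pa (1 kg/m² of water = 1 mm).
Layer 1010–530 hPa: Δp = 480 hPa = 48000 Pa, q̄ = 0.0072 kg/kg → 0.0072 × 48000 / 9.8 = 35.27 mm
Layer 530–310 hPa: Δp = 220 hPa = 22000 Pa, q̄ = 0.0017 kg/kg → 0.0017 × 22000 / 9.8 = 3.82 mm
Layer 310–200 hPa: Δp = 110 hPa = 11000 Pa, q̄ = 0.00049 kg/kg → 0.00049 × 11000 / 9.8 = 0.55 mm
PW = 35.27 + 3.82 + 0.55 = 39.64 ≈ 39.6 mm.
Rainfall = ε × PW = 0.53 × 39.6 = 21.0 mm.

PW ≈ 39.6 mm; rainfall ≈ 21.0 mm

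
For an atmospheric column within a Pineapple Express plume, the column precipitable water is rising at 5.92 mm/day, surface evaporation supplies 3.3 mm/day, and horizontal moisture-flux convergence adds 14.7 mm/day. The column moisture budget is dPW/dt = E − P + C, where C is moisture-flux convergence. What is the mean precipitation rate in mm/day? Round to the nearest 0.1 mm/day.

dPW/dt = +5.92 mm/day.
P = E + C − dPW/dt = 3.3 + (14.7) − (+5.92) = 12.1 mm/day.

P ≈ 12.1 mm/day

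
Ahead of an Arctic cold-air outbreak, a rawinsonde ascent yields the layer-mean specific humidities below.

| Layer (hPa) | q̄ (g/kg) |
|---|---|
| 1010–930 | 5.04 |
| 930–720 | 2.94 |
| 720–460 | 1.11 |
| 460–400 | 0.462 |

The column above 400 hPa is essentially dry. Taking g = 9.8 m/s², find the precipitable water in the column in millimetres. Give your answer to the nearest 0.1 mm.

Precipitable water is the column-integrated vapour mass per unit area: PW = (1/g) Σ q̄ Δp, with q in kg/kg and Δp in Pa (1 kg/m² of water = 1 mm).
Layer 1010–930 hPa: Δp = 80 hPa = 8000 Pa, q̄ = 0.00504 kg/kg → 0.00504 × 8000 / 9.8 = 4.11 mm
Layer 930–720 hPa: Δp = 210 hPa = 21000 Pa, q̄ = 0.00294 kg/kg → 0.00294 × 21000 / 9.8 = 6.30 mm
Layer 720–460 hPa: Δp = 260 hPa = 26000 Pa, q̄ = 0.00111 kg/kg → 0.00111 × 26000 / 9.8 = 2.94 mm
Layer 460–400 hPa: Δp = 60 hPa = 6000 Pa, q̄ = 0.000462 kg/kg → 0.000462 × 6000 / 9.8 = 0.28 mm
PW = 4.11 + 6.30 + 2.94 + 0.28 = 13.63 ≈ 13.6 mm.

PW ≈ 13.6 mm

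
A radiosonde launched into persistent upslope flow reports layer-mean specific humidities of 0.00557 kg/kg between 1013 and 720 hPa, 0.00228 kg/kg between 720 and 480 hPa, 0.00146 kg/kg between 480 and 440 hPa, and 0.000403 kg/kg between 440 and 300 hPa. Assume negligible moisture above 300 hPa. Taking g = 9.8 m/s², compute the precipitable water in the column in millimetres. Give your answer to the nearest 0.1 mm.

Precipitable water is the column-integrated vapour mass per unit area: PW = (1/g) Σ q̄ Δp, with q in kg/kg and Δp in Pa (1 kg/m² of water = 1 mm).
Layer 1013–720 hPa: Δp = 293 hPa = 29300 Pa, q̄ = 0.00557 kg/kg → 0.00557 × 29300 / 9.8 = 16.65 mm
Layer 720–480 hPa: Δp = 240 hPa = 24000 Pa, q̄ = 0.00228 kg/kg → 0.00228 × 24000 / 9.8 = 5.58 mm
Layer 480–440 hPa: Δp = 40 hPa = 4000 Pa, q̄ = 0.00146 kg/kg → 0.00146 × 4000 / 9.8 = 0.60 mm
Layer 440–300 hPa: Δp = 140 hPa = 14000 Pa, q̄ = 0.000403 kg/kg → 0.000403 × 14000 / 9.8 = 0.58 mm
PW = 16.65 + 5.58 + 0.60 + 0.58 = 23.41 ≈ 23.4 mm.

PW ≈ 23.4 mm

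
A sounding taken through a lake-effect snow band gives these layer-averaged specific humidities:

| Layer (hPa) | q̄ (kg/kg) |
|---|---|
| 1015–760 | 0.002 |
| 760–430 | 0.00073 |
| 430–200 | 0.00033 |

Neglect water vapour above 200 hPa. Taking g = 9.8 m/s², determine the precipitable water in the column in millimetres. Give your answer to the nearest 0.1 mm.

PW ≈ 8.4 mm

Precipitable water is the column-integrated vapour mass per unit area: PW = (1/g) Σ q̄ Δp, with q in kg/kg and Δp in Pa (1 kg/m² of water = 1 mm).
Layer 1015–760 hPa: Δp = 255 hPa = 25500 Pa, q̄ = 0.002 kg/kg → 0.002 × 25500 / 9.8 = 5.20 mm
Layer 760–430 hPa: Δp = 330 hPa = 33000 Pa, q̄ = 0.00073 kg/kg → 0.00073 × 33000 / 9.8 = 2.46 mm
Layer 430–200 hPa: Δp = 230 hPa = 23000 Pa, q̄ = 0.00033 kg/kg → 0.00033 × 23000 / 9.8 = 0.77 mm
PW = 5.20 + 2.46 + 0.77 = 8.43 ≈ 8.4 mm.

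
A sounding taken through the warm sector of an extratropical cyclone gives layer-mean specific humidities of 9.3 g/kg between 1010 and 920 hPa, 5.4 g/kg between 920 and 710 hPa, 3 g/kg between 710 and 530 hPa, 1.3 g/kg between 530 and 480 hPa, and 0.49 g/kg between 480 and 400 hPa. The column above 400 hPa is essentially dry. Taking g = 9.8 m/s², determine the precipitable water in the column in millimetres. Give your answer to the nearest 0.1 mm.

PW ≈ 26.7 mm

Precipitable water is the column-integrated vapour mass per unit area: PW = (1/g) Σ q̄ Δp, with q in kg/kg and Δp in Pa (1 kg/m² of water = 1 mm).
Layer 1010–920 hPa: Δp = 90 hPa = 9000 Pa, q̄ = 0.0093 kg/kg → 0.0093 × 9000 / 9.8 = 8.54 mm
Layer 920–710 hPa: Δp = 210 hPa = 21000 Pa, q̄ = 0.0054 kg/kg → 0.0054 × 21000 / 9.8 = 11.57 mm
Layer 710–530 hPa: Δp = 180 hPa = 18000 Pa, q̄ = 0.003 kg/kg → 0.003 × 18000 / 9.8 = 5.51 mm
Layer 530–480 hPa: Δp = 50 hPa = 5000 Pa, q̄ = 0.0013 kg/kg → 0.0013 × 5000 / 9.8 = 0.66 mm
Layer 480–400 hPa: Δp = 80 hPa = 8000 Pa, q̄ = 0.00049 kg/kg → 0.00049 × 8000 / 9.8 = 0.40 mm
PW = 8.54 + 11.57 + 5.51 + 0.66 + 0.40 = 26.68 ≈ 26.7 mm.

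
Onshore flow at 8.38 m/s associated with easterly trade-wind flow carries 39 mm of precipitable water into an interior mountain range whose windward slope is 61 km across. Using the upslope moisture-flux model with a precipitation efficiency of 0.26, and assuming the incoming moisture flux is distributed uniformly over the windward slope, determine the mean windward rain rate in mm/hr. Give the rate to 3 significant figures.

Incoming column moisture flux per unit ridge length: F = V × PW = 8.38 × 39 = 326.82 mm·m/s.
Spread over the 61 km slope with efficiency ε = 0.26: R = ε·F/W = 0.26 × 326.82 / 61000 m = 1.393e-03 mm/s.
R = 1.393e-03 × 3600 = 5.01 mm/hr.

R ≈ 5.01 mm/hr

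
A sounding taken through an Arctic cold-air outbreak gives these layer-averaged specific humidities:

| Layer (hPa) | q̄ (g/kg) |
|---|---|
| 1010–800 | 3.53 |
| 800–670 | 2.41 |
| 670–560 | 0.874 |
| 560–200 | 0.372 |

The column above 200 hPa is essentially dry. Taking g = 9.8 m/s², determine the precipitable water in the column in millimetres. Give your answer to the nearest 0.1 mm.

PW ≈ 13.1 mm

Precipitable water is the column-integrated vapour mass per unit area: PW = (1/g) Σ q̄ Δp, with q in kg/kg and Δp in Pa (1 kg/m² of water = 1 mm).
Layer 1010–800 hPa: Δp = 210 hPa = 21000 Pa, q̄ = 0.00353 kg/kg → 0.00353 × 21000 / 9.8 = 7.56 mm
Layer 800–670 hPa: Δp = 130 hPa = 13000 Pa, q̄ = 0.00241 kg/kg → 0.00241 × 13000 / 9.8 = 3.20 mm
Layer 670–560 hPa: Δp = 110 hPa = 11000 Pa, q̄ = 0.000874 kg/kg → 0.000874 × 11000 / 9.8 = 0.98 mm
Layer 560–200 hPa: Δp = 360 hPa = 36000 Pa, q̄ = 0.000372 kg/kg → 0.000372 × 36000 / 9.8 = 1.37 mm
PW = 7.56 + 3.20 + 0.98 + 1.37 = 13.11 ≈ 13.1 mm.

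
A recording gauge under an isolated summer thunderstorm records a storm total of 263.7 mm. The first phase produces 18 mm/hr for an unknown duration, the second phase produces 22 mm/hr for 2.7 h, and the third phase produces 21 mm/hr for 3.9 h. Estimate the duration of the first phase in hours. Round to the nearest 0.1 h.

duration ≈ 6.8 h

Known phases: 22 × 2.7 + 21 × 3.9 = 59.4 + 81.9 = 141.3 mm.
Remaining depth = 263.7 − 141.3 = 122.4 mm.
Duration = 122.4 / 18 = 6.8 h.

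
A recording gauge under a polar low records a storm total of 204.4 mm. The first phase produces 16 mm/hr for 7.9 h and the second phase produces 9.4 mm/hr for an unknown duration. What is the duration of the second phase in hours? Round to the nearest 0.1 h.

duration ≈ 8.3 h

Known phases: 16 × 7.9 = 126.4 mm.
Remaining depth = 204.4 − 126.4 = 78 mm.
Duration = 78 / 9.4 = 8.3 h.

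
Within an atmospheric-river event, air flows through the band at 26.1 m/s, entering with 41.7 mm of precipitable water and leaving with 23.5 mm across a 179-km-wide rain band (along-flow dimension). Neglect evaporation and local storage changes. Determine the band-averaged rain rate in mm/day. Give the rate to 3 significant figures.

Column moisture flux per unit crosswind length is F = V × PW.
Inflow: F_in = 26.1 × 41.7 = 1088.37 mm·m/s
Outflow: F_out = 26.1 × 23.5 = 613.35 mm·m/s
Steady-state rate R = (F_in − F_out)/L = (1088.37 − 613.35) / 179000 m = 2.654e-03 mm/s.
R = 2.654e-03 × 3600 × 24 = 229 mm/day.

R ≈ 229 mm/day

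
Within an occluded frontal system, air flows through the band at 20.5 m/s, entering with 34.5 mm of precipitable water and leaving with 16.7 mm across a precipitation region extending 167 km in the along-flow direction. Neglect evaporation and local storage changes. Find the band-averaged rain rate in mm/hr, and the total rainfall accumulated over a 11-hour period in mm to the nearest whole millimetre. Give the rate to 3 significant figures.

Column moisture flux per unit crosswind length is F = V × PW.
Inflow: F_in = 20.5 × 34.5 = 707.25 mm·m/s
Outflow: F_out = 20.5 × 16.7 = 342.35 mm·m/s
Steady-state rate R = (F_in − F_out)/L = (707.25 − 342.35) / 167000 m = 2.185e-03 mm/s.
R = 2.185e-03 × 3600 = 7.87 mm/hr.
Over 11 h: total = 7.87 × 11 = 86.57 ≈ 87 mm.

R ≈ 7.87 mm/hr; total ≈ 87 mm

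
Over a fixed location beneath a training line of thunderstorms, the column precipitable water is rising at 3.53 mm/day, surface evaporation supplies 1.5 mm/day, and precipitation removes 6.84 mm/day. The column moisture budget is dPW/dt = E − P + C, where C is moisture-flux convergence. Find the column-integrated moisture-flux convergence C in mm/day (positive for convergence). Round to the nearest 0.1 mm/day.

dPW/dt = +3.53 mm/day.
C = dPW/dt − E + P = (+3.53) − 1.5 + 6.84 = 8.9 mm/day.

C ≈ 8.9 mm/day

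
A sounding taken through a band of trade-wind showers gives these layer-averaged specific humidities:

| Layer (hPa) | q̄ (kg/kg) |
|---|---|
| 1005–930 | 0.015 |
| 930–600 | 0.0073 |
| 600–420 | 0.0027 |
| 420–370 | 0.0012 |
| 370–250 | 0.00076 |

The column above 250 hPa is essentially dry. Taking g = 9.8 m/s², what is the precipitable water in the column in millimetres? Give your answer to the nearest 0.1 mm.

Precipitable water is the column-integrated vapour mass per unit area: PW = (1/g) Σ q̄ Δp, with q in kg/kg and Δp in Pa (1 kg/m² of water = 1 mm).
Layer 1005–930 hPa: Δp = 75 hPa = 7500 Pa, q̄ = 0.015 kg/kg → 0.015 × 7500 / 9.8 = 11.48 mm
Layer 930–600 hPa: Δp = 330 hPa = 33000 Pa, q̄ = 0.0073 kg/kg → 0.0073 × 33000 / 9.8 = 24.58 mm
Layer 600–420 hPa: Δp = 180 hPa = 18000 Pa, q̄ = 0.0027 kg/kg → 0.0027 × 18000 / 9.8 = 4.96 mm
Layer 420–370 hPa: Δp = 50 hPa = 5000 Pa, q̄ = 0.0012 kg/kg → 0.0012 × 5000 / 9.8 = 0.61 mm
Layer 370–250 hPa: Δp = 120 hPa = 12000 Pa, q̄ = 0.00076 kg/kg → 0.00076 × 12000 / 9.8 = 0.93 mm
PW = 11.48 + 24.58 + 4.96 + 0.61 + 0.93 = 42.56 ≈ 42.6 mm.

PW ≈ 42.6 mm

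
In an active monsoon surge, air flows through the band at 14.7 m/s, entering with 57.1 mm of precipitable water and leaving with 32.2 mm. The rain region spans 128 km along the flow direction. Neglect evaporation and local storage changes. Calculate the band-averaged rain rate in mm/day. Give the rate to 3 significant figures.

Column moisture flux per unit crosswind length is F = V × PW.
Inflow: F_in = 14.7 × 57.1 = 839.37 mm·m/s
Outflow: F_out = 14.7 × 32.2 = 473.34 mm·m/s
Steady-state rate R = (F_in − F_out)/L = (839.37 − 473.34) / 128000 m = 2.860e-03 mm/s.
R = 2.860e-03 × 3600 × 24 = 247 mm/day.

R ≈ 247 mm/day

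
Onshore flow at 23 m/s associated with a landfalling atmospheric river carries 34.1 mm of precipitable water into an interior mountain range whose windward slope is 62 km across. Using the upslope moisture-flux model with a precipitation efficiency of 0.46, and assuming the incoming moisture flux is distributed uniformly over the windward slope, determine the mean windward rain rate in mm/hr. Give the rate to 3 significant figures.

Incoming column moisture flux per unit ridge length: F = V × PW = 23 × 34.1 = 784.3 mm·m/s.
Spread over the 62 km slope with efficiency ε = 0.46: R = ε·F/W = 0.46 × 784.3 / 62000 m = 5.819e-03 mm/s.
R = 5.819e-03 × 3600 = 20.9 mm/hr.

R ≈ 20.9 mm/hr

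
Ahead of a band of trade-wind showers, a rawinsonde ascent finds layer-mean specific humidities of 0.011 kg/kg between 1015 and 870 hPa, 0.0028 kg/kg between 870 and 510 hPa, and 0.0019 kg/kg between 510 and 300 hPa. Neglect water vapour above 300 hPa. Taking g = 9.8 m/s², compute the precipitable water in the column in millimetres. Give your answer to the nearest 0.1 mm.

PW ≈ 30.6 mm

Precipitable water is the column-integrated vapour mass per unit area: PW = (1/g) Σ q̄ Δp, with q in kg/kg and Δp in Pa (1 kg/m² of water = 1 mm).
Layer 1015–870 hPa: Δp = 145 hPa = 14500 Pa, q̄ = 0.011 kg/kg → 0.011 × 14500 / 9.8 = 16.28 mm
Layer 870–510 hPa: Δp = 360 hPa = 36000 Pa, q̄ = 0.0028 kg/kg → 0.0028 × 36000 / 9.8 = 10.29 mm
Layer 510–300 hPa: Δp = 210 hPa = 21000 Pa, q̄ = 0.0019 kg/kg → 0.0019 × 21000 / 9.8 = 4.07 mm
PW = 16.28 + 10.29 + 4.07 = 30.64 ≈ 30.6 mm.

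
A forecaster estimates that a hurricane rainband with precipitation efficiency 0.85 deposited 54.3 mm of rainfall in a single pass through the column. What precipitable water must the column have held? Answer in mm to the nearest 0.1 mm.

PW ≈ 63.9 mm

PW = rainfall / ε = 54.3 / 0.85 = 63.9 mm.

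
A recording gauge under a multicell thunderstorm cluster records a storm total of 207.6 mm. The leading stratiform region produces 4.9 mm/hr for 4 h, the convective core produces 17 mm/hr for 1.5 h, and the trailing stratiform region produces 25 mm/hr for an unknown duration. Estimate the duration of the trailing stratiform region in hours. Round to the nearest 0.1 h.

duration ≈ 6.5 h

Known phases: 4.9 × 4 + 17 × 1.5 = 19.6 + 25.5 = 45.1 mm.
Remaining depth = 207.6 − 45.1 = 162.5 mm.
Duration = 162.5 / 25 = 6.5 h.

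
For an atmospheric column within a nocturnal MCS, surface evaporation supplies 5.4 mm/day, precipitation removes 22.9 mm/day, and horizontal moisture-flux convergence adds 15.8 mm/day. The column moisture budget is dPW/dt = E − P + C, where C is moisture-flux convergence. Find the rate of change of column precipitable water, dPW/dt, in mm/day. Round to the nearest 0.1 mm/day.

dPW/dt ≈ -1.7 mm/day

dPW/dt = E − P + C = 5.4 − 22.9 + (15.8) = -1.7 mm/day.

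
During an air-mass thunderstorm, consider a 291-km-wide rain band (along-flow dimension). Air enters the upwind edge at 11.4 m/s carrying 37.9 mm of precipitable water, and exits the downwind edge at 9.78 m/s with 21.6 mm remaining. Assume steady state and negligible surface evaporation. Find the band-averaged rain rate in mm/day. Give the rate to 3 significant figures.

R ≈ 65.6 mm/day

Column moisture flux per unit crosswind length is F = V × PW.
Inflow: F_in = 11.4 × 37.9 = 432.06 mm·m/s
Outflow: F_out = 9.78 × 21.6 = 211.248 mm·m/s
Steady-state rate R = (F_in − F_out)/L = (432.06 − 211.248) / 291000 m = 7.588e-04 mm/s.
R = 7.588e-04 × 3600 × 24 = 65.6 mm/day.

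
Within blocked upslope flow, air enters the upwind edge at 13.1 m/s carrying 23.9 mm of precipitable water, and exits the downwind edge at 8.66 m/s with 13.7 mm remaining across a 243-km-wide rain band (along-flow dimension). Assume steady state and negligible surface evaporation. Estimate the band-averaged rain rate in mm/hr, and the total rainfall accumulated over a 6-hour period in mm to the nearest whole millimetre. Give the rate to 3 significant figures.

R ≈ 2.88 mm/hr; total ≈ 17 mm

Column moisture flux per unit crosswind length is F = V × PW.
Inflow: F_in = 13.1 × 23.9 = 313.09 mm·m/s
Outflow: F_out = 8.66 × 13.7 = 118.642 mm·m/s
Steady-state rate R = (F_in − F_out)/L = (313.09 − 118.642) / 243000 m = 8.002e-04 mm/s.
R = 8.002e-04 × 3600 = 2.88 mm/hr.
Over 6 h: total = 2.88 × 6 = 17.28 ≈ 17 mm.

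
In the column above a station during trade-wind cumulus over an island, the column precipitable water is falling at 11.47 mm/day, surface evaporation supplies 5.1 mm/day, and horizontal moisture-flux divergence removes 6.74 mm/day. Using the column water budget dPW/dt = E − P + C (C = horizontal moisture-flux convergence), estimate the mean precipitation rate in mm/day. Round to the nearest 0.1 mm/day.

dPW/dt = -11.47 mm/day.
P = E + C − dPW/dt = 5.1 + (-6.74) − (-11.47) = 9.8 mm/day.

P ≈ 9.8 mm/day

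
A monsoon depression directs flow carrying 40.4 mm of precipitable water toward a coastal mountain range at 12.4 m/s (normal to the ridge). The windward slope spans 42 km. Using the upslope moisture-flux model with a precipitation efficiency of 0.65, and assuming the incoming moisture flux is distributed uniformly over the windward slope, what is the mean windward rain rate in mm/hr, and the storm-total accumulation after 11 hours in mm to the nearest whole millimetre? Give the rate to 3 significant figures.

Incoming column moisture flux per unit ridge length: F = V × PW = 12.4 × 40.4 = 500.96 mm·m/s.
Spread over the 42 km slope with efficiency ε = 0.65: R = ε·F/W = 0.65 × 500.96 / 42000 m = 7.753e-03 mm/s.
R = 7.753e-03 × 3600 = 27.9 mm/hr.
Over 11 h: total = 27.9 × 11 = 306.9 ≈ 307 mm.

R ≈ 27.9 mm/hr; total ≈ 307 mm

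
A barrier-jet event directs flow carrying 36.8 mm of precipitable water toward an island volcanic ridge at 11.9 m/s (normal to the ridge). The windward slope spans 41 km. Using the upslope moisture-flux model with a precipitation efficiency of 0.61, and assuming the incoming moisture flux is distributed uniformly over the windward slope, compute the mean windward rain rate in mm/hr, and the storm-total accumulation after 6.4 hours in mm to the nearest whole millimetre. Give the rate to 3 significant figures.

Incoming column moisture flux per unit ridge length: F = V × PW = 11.9 × 36.8 = 437.92 mm·m/s.
Spread over the 41 km slope with efficiency ε = 0.61: R = ε·F/W = 0.61 × 437.92 / 41000 m = 6.515e-03 mm/s.
R = 6.515e-03 × 3600 = 23.5 mm/hr.
Over 6.4 h: total = 23.5 × 6.4 = 150.4 ≈ 150 mm.

R ≈ 23.5 mm/hr; total ≈ 150 mm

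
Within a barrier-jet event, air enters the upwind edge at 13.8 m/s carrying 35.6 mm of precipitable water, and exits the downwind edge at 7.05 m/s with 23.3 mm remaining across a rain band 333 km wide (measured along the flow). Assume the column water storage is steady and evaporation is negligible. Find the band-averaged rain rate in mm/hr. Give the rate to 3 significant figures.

R ≈ 3.54 mm/hr

Column moisture flux per unit crosswind length is F = V × PW.
Inflow: F_in = 13.8 × 35.6 = 491.28 mm·m/s
Outflow: F_out = 7.05 × 23.3 = 164.265 mm·m/s
Steady-state rate R = (F_in − F_out)/L = (491.28 − 164.265) / 333000 m = 9.820e-04 mm/s.
R = 9.820e-04 × 3600 = 3.54 mm/hr.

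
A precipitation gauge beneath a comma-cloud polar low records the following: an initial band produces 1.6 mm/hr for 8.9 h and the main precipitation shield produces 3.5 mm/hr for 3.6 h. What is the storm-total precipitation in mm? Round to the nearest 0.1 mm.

Total = Σ Rᵢ Δtᵢ = 1.6 × 8.9 + 3.5 × 3.6
      = 14.24 + 12.6 = 26.8 mm.

total ≈ 26.8 mm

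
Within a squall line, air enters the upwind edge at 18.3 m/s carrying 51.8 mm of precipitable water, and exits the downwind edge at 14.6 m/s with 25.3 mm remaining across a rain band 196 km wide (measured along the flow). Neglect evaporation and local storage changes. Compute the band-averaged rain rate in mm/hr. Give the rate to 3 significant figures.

R ≈ 10.6 mm/hr

Column moisture flux per unit crosswind length is F = V × PW.
Inflow: F_in = 18.3 × 51.8 = 947.94 mm·m/s
Outflow: F_out = 14.6 × 25.3 = 369.38 mm·m/s
Steady-state rate R = (F_in − F_out)/L = (947.94 − 369.38) / 196000 m = 2.952e-03 mm/s.
R = 2.952e-03 × 3600 = 10.6 mm/hr.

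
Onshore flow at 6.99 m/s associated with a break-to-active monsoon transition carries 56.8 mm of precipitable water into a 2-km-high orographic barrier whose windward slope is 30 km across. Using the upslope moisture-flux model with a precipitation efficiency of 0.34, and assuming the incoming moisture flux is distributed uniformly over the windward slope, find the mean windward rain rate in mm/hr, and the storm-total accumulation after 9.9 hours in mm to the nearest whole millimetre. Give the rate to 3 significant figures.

Incoming column moisture flux per unit ridge length: F = V × PW = 6.99 × 56.8 = 397.032 mm·m/s.
Spread over the 30 km slope with efficiency ε = 0.34: R = ε·F/W = 0.34 × 397.032 / 30000 m = 4.500e-03 mm/s.
R = 4.500e-03 × 3600 = 16.2 mm/hr.
Over 9.9 h: total = 16.2 × 9.9 = 160.38 ≈ 160 mm.

R ≈ 16.2 mm/hr; total ≈ 160 mm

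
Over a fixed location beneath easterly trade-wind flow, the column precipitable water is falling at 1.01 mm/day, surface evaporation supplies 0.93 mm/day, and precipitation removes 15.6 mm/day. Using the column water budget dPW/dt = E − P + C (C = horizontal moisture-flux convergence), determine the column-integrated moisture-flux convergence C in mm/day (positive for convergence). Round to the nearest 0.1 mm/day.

C ≈ 13.7 mm/day

dPW/dt = -1.01 mm/day.
C = dPW/dt − E + P = (-1.01) − 0.93 + 15.6 = 13.7 mm/day.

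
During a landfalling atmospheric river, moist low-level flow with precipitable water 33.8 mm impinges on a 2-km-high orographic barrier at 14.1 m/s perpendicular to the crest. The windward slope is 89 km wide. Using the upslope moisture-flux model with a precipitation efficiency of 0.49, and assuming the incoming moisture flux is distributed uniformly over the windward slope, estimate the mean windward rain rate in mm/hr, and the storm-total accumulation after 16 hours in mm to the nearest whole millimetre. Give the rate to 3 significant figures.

Incoming column moisture flux per unit ridge length: F = V × PW = 14.1 × 33.8 = 476.58 mm·m/s.
Spread over the 89 km slope with efficiency ε = 0.49: R = ε·F/W = 0.49 × 476.58 / 89000 m = 2.624e-03 mm/s.
R = 2.624e-03 × 3600 = 9.45 mm/hr.
Over 16 h: total = 9.45 × 16 = 151.2 ≈ 151 mm.

R ≈ 9.45 mm/hr; total ≈ 151 mm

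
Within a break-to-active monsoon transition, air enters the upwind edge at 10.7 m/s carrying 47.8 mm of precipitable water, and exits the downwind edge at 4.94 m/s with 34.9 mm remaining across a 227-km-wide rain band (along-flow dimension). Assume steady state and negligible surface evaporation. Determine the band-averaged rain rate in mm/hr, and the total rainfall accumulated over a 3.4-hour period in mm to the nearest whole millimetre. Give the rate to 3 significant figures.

R ≈ 5.38 mm/hr; total ≈ 18 mm

Column moisture flux per unit crosswind length is F = V × PW.
Inflow: F_in = 10.7 × 47.8 = 511.46 mm·m/s
Outflow: F_out = 4.94 × 34.9 = 172.406 mm·m/s
Steady-state rate R = (F_in − F_out)/L = (511.46 − 172.406) / 227000 m = 1.494e-03 mm/s.
R = 1.494e-03 × 3600 = 5.38 mm/hr.
Over 3.4 h: total = 5.38 × 3.4 = 18.292 ≈ 18 mm.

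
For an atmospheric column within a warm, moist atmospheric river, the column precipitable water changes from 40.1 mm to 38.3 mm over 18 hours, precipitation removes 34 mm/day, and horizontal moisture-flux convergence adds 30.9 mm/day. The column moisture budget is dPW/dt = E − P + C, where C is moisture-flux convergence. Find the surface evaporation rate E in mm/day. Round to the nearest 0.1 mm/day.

E ≈ 0.7 mm/day

dPW/dt = (38.3 − 40.1) mm / (18/24 day) = -2.400 mm/day.
E = dPW/dt + P − C = (-2.400) + 34 − (30.9) = 0.7 mm/day.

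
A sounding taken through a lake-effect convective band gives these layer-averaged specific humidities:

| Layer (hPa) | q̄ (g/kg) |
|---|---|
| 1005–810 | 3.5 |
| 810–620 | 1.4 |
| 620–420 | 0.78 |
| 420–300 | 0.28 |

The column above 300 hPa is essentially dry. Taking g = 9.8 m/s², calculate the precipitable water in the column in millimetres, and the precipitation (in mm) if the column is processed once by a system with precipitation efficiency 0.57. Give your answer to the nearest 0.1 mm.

PW ≈ 11.6 mm; precipitation ≈ 6.6 mm

Precipitable water is the column-integrated vapour mass per unit area: PW = (1/g) Σ q̄ Δp, with q in kg/kg and Δp in Pa (1 kg/m² of water = 1 mm).
Layer 1005–810 hPa: Δp = 195 hPa = 19500 Pa, q̄ = 0.0035 kg/kg → 0.0035 × 19500 / 9.8 = 6.96 mm
Layer 810–620 hPa: Δp = 190 hPa = 19000 Pa, q̄ = 0.0014 kg/kg → 0.0014 × 19000 / 9.8 = 2.71 mm
Layer 620–420 hPa: Δp = 200 hPa = 20000 Pa, q̄ = 0.00078 kg/kg → 0.00078 × 20000 / 9.8 = 1.59 mm
Layer 420–300 hPa: Δp = 120 hPa = 12000 Pa, q̄ = 0.00028 kg/kg → 0.00028 × 12000 / 9.8 = 0.34 mm
PW = 6.96 + 2.71 + 1.59 + 0.34 = 11.60 ≈ 11.6 mm.
Precipitation = ε × PW = 0.57 × 11.6 = 6.6 mm.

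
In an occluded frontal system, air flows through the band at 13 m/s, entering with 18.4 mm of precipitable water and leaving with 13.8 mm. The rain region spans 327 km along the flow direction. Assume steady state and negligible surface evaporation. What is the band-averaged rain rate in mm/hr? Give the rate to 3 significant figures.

R ≈ 0.658 mm/hr

Column moisture flux per unit crosswind length is F = V × PW.
Inflow: F_in = 13 × 18.4 = 239.2 mm·m/s
Outflow: F_out = 13 × 13.8 = 179.4 mm·m/s
Steady-state rate R = (F_in − F_out)/L = (239.2 − 179.4) / 327000 m = 1.829e-04 mm/s.
R = 1.829e-04 × 3600 = 0.658 mm/hr.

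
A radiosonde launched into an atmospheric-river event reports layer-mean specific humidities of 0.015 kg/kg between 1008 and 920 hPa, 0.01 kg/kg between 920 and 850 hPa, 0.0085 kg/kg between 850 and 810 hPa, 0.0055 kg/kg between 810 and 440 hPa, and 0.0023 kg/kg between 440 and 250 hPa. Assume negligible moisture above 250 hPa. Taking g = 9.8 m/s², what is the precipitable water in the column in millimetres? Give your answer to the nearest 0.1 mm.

PW ≈ 49.3 mm

Precipitable water is the column-integrated vapour mass per unit area: PW = (1/g) Σ q̄ Δp, with q in kg/kg and Δp in Pa (1 kg/m² of water = 1 mm).
Layer 1008–920 hPa: Δp = 88 hPa = 8800 Pa, q̄ = 0.015 kg/kg → 0.015 × 8800 / 9.8 = 13.47 mm
Layer 920–850 hPa: Δp = 70 hPa = 7000 Pa, q̄ = 0.01 kg/kg → 0.01 × 7000 / 9.8 = 7.14 mm
Layer 850–810 hPa: Δp = 40 hPa = 4000 Pa, q̄ = 0.0085 kg/kg → 0.0085 × 4000 / 9.8 = 3.47 mm
Layer 810–440 hPa: Δp = 370 hPa = 37000 Pa, q̄ = 0.0055 kg/kg → 0.0055 × 37000 / 9.8 = 20.77 mm
Layer 440–250 hPa: Δp = 190 hPa = 19000 Pa, q̄ = 0.0023 kg/kg → 0.0023 × 19000 / 9.8 = 4.46 mm
PW = 13.47 + 7.14 + 3.47 + 20.77 + 4.46 = 49.31 ≈ 49.3 mm.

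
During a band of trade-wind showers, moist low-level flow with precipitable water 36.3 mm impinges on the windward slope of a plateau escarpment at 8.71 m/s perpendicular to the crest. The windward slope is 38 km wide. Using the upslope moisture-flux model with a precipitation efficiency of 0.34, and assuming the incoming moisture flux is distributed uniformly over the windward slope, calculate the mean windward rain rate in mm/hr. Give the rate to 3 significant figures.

Incoming column moisture flux per unit ridge length: F = V × PW = 8.71 × 36.3 = 316.173 mm·m/s.
Spread over the 38 km slope with efficiency ε = 0.34: R = ε·F/W = 0.34 × 316.173 / 38000 m = 2.829e-03 mm/s.
R = 2.829e-03 × 3600 = 10.2 mm/hr.

R ≈ 10.2 mm/hr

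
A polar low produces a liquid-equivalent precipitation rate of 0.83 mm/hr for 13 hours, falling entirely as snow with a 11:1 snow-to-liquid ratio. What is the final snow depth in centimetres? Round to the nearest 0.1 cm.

snow depth ≈ 11.9 cm

Liquid-equivalent depth = 0.83 × 13 = 10.79 mm.
Snow depth = 10.79 mm × 11 = 118.69 mm = 11.9 cm.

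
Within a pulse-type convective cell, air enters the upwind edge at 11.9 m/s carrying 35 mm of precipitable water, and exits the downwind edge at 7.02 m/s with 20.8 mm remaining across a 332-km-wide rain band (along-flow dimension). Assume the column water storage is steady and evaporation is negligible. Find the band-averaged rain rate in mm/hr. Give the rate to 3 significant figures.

Column moisture flux per unit crosswind length is F = V × PW.
Inflow: F_in = 11.9 × 35 = 416.5 mm·m/s
Outflow: F_out = 7.02 × 20.8 = 146.016 mm·m/s
Steady-state rate R = (F_in − F_out)/L = (416.5 − 146.016) / 332000 m = 8.147e-04 mm/s.
R = 8.147e-04 × 3600 = 2.93 mm/hr.

R ≈ 2.93 mm/hr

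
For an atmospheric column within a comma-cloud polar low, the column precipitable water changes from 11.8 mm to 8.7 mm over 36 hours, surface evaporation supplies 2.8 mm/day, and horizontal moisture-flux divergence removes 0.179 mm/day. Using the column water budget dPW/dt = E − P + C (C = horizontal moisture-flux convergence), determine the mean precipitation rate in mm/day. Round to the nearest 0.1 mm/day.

dPW/dt = (8.7 − 11.8) mm / (36/24 day) = -2.067 mm/day.
P = E + C − dPW/dt = 2.8 + (-0.179) − (-2.067) = 4.7 mm/day.

P ≈ 4.7 mm/day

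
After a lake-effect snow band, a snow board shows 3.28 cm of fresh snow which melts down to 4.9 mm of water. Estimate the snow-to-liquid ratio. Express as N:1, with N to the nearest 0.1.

ratio ≈ 6.7

Ratio = snow depth / SWE = 32.8 mm / 4.9 mm = 6.7, i.e. 6.7:1.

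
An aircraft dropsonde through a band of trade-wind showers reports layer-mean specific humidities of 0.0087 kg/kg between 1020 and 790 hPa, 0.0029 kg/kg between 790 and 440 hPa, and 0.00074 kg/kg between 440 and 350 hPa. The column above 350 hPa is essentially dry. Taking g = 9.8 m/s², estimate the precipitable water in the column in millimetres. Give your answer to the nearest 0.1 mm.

PW ≈ 31.5 mm

Precipitable water is the column-integrated vapour mass per unit area: PW = (1/g) Σ q̄ Δp, with q in kg/kg and Δp in Pa (1 kg/m² of water = 1 mm).
Layer 1020–790 hPa: Δp = 230 hPa = 23000 Pa, q̄ = 0.0087 kg/kg → 0.0087 × 23000 / 9.8 = 20.42 mm
Layer 790–440 hPa: Δp = 350 hPa = 35000 Pa, q̄ = 0.0029 kg/kg → 0.0029 × 35000 / 9.8 = 10.36 mm
Layer 440–350 hPa: Δp = 90 hPa = 9000 Pa, q̄ = 0.00074 kg/kg → 0.00074 × 9000 / 9.8 = 0.68 mm
PW = 20.42 + 10.36 + 0.68 = 31.46 ≈ 31.5 mm.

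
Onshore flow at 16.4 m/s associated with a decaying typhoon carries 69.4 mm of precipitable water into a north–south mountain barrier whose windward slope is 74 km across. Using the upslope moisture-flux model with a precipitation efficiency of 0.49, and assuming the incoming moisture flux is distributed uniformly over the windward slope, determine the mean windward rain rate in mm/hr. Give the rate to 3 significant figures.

R ≈ 27.1 mm/hr

Incoming column moisture flux per unit ridge length: F = V × PW = 16.4 × 69.4 = 1138.16 mm·m/s.
Spread over the 74 km slope with efficiency ε = 0.49: R = ε·F/W = 0.49 × 1138.16 / 74000 m = 7.536e-03 mm/s.
R = 7.536e-03 × 3600 = 27.1 mm/hr.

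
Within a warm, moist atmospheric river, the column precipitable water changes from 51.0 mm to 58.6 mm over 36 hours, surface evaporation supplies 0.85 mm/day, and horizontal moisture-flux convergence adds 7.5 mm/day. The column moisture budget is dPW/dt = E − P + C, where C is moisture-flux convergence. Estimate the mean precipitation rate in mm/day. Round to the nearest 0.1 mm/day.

dPW/dt = (58.6 − 51.0) mm / (36/24 day) = +5.067 mm/day.
P = E + C − dPW/dt = 0.85 + (7.5) − (+5.067) = 3.3 mm/day.

P ≈ 3.3 mm/day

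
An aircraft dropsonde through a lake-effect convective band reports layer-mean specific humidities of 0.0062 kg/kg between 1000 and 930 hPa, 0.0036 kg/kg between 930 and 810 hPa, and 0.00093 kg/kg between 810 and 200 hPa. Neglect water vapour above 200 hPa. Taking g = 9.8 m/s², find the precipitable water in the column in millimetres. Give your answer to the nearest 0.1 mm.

Precipitable water is the column-integrated vapour mass per unit area: PW = (1/g) Σ q̄ Δp, with q in kg/kg and Δp in Pa (1 kg/m² of water = 1 mm).
Layer 1000–930 hPa: Δp = 70 hPa = 7000 Pa, q̄ = 0.0062 kg/kg → 0.0062 × 7000 / 9.8 = 4.43 mm
Layer 930–810 hPa: Δp = 120 hPa = 12000 Pa, q̄ = 0.0036 kg/kg → 0.0036 × 12000 / 9.8 = 4.41 mm
Layer 810–200 hPa: Δp = 610 hPa = 61000 Pa, q̄ = 0.00093 kg/kg → 0.00093 × 61000 / 9.8 = 5.79 mm
PW = 4.43 + 4.41 + 5.79 = 14.63 ≈ 14.6 mm.

PW ≈ 14.6 mm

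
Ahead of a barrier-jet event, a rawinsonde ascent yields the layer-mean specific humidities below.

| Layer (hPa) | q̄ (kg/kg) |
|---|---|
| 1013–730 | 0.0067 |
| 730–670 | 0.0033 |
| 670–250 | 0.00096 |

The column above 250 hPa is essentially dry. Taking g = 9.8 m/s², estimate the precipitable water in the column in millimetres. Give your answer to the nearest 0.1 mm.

PW ≈ 25.5 mm

Precipitable water is the column-integrated vapour mass per unit area: PW = (1/g) Σ q̄ Δp, with q in kg/kg and Δp in Pa (1 kg/m² of water = 1 mm).
Layer 1013–730 hPa: Δp = 283 hPa = 28300 Pa, q̄ = 0.0067 kg/kg → 0.0067 × 28300 / 9.8 = 19.35 mm
Layer 730–670 hPa: Δp = 60 hPa = 6000 Pa, q̄ = 0.0033 kg/kg → 0.0033 × 6000 / 9.8 = 2.02 mm
Layer 670–250 hPa: Δp = 420 hPa = 42000 Pa, q̄ = 0.00096 kg/kg → 0.00096 × 42000 / 9.8 = 4.11 mm
PW = 19.35 + 2.02 + 4.11 = 25.48 ≈ 25.5 mm.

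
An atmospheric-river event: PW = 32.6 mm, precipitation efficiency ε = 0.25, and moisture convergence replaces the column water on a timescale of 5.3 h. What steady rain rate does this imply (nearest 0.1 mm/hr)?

R ≈ 1.5 mm/hr

Each overturning extracts ε × PW = 0.25 × 32.6 = 8.15 mm.
Rate = ε·PW / τ = 8.15 / 5.3 h = 1.5 mm/hr.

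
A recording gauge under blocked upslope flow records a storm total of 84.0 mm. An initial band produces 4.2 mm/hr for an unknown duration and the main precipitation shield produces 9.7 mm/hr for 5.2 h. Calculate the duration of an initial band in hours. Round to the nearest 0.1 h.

duration ≈ 8.0 h

Known phases: 9.7 × 5.2 = 50.44 mm.
Remaining depth = 84.0 − 50.44 = 33.56 mm.
Duration = 33.56 / 4.2 = 8.0 h.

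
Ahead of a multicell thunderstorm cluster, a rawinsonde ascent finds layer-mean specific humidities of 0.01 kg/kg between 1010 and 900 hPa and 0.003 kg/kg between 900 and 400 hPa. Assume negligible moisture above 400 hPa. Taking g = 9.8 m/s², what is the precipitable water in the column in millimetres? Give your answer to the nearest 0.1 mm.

PW ≈ 26.5 mm

Precipitable water is the column-integrated vapour mass per unit area: PW = (1/g) Σ q̄ Δp, with q in kg/kg and Δp in Pa (1 kg/m² of water = 1 mm).
Layer 1010–900 hPa: Δp = 110 hPa = 11000 Pa, q̄ = 0.01 kg/kg → 0.01 × 11000 / 9.8 = 11.22 mm
Layer 900–400 hPa: Δp = 500 hPa = 50000 Pa, q̄ = 0.003 kg/kg → 0.003 × 50000 / 9.8 = 15.31 mm
PW = 11.22 + 15.31 = 26.53 ≈ 26.5 mm.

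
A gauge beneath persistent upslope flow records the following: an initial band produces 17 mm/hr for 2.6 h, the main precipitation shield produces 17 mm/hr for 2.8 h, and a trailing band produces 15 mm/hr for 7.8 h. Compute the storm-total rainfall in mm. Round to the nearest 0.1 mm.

total ≈ 208.8 mm

Total = Σ Rᵢ Δtᵢ = 17 × 2.6 + 17 × 2.8 + 15 × 7.8
      = 44.2 + 47.6 + 117 = 208.8 mm.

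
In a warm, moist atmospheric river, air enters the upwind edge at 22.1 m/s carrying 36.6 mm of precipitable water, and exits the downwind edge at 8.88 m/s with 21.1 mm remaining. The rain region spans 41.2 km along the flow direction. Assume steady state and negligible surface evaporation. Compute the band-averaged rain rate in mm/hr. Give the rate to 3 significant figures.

R ≈ 54.3 mm/hr

Column moisture flux per unit crosswind length is F = V × PW.
Inflow: F_in = 22.1 × 36.6 = 808.86 mm·m/s
Outflow: F_out = 8.88 × 21.1 = 187.368 mm·m/s
Steady-state rate R = (F_in − F_out)/L = (808.86 − 187.368) / 41200 m = 1.508e-02 mm/s.
R = 1.508e-02 × 3600 = 54.3 mm/hr.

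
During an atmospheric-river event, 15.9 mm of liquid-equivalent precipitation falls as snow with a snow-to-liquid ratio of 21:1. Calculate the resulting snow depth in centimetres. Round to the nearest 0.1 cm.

Snow depth = liquid × ratio = 15.9 mm × 21 = 333.9 mm = 33.4 cm.

snow depth ≈ 33.4 cm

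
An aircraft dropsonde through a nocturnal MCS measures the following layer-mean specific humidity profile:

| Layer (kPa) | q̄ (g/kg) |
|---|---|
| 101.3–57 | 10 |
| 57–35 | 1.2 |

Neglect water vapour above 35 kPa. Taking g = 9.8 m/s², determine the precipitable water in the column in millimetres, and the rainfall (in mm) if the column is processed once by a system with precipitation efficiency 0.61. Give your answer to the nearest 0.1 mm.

Precipitable water is the column-integrated vapour mass per unit area: PW = (1/g) Σ q̄ Δp, with q in kg/kg and Δp in Pa (1 kg/m² of water = 1 mm).
Layer 101.3–57 kPa: Δp = 443 hPa = 44300 Pa, q̄ = 0.01 kg/kg → 0.01 × 44300 / 9.8 = 45.20 mm
Layer 57–35 kPa: Δp = 220 hPa = 22000 Pa, q̄ = 0.0012 kg/kg → 0.0012 × 22000 / 9.8 = 2.69 mm
PW = 45.20 + 2.69 = 47.89 ≈ 47.9 mm.
Rainfall = ε × PW = 0.61 × 47.9 = 29.2 mm.

PW ≈ 47.9 mm; rainfall ≈ 29.2 mm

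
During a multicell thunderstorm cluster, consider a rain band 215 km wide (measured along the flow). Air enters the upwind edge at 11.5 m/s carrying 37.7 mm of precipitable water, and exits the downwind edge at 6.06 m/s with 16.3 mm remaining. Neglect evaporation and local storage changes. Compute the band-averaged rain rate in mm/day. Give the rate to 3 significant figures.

R ≈ 135 mm/day

Column moisture flux per unit crosswind length is F = V × PW.
Inflow: F_in = 11.5 × 37.7 = 433.55 mm·m/s
Outflow: F_out = 6.06 × 16.3 = 98.778 mm·m/s
Steady-state rate R = (F_in − F_out)/L = (433.55 − 98.778) / 215000 m = 1.557e-03 mm/s.
R = 1.557e-03 × 3600 × 24 = 135 mm/day.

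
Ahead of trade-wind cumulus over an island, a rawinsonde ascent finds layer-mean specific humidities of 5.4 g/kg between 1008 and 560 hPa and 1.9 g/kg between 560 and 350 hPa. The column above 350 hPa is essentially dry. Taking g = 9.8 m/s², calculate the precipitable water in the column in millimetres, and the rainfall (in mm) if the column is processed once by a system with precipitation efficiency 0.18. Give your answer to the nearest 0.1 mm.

Precipitable water is the column-integrated vapour mass per unit area: PW = (1/g) Σ q̄ Δp, with q in kg/kg and Δp in Pa (1 kg/m² of water = 1 mm).
Layer 1008–560 hPa: Δp = 448 hPa = 44800 Pa, q̄ = 0.0054 kg/kg → 0.0054 × 44800 / 9.8 = 24.69 mm
Layer 560–350 hPa: Δp = 210 hPa = 21000 Pa, q̄ = 0.0019 kg/kg → 0.0019 × 21000 / 9.8 = 4.07 mm
PW = 24.69 + 4.07 = 28.76 ≈ 28.8 mm.
Rainfall = ε × PW = 0.18 × 28.8 = 5.2 mm.

PW ≈ 28.8 mm; rainfall ≈ 5.2 mm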